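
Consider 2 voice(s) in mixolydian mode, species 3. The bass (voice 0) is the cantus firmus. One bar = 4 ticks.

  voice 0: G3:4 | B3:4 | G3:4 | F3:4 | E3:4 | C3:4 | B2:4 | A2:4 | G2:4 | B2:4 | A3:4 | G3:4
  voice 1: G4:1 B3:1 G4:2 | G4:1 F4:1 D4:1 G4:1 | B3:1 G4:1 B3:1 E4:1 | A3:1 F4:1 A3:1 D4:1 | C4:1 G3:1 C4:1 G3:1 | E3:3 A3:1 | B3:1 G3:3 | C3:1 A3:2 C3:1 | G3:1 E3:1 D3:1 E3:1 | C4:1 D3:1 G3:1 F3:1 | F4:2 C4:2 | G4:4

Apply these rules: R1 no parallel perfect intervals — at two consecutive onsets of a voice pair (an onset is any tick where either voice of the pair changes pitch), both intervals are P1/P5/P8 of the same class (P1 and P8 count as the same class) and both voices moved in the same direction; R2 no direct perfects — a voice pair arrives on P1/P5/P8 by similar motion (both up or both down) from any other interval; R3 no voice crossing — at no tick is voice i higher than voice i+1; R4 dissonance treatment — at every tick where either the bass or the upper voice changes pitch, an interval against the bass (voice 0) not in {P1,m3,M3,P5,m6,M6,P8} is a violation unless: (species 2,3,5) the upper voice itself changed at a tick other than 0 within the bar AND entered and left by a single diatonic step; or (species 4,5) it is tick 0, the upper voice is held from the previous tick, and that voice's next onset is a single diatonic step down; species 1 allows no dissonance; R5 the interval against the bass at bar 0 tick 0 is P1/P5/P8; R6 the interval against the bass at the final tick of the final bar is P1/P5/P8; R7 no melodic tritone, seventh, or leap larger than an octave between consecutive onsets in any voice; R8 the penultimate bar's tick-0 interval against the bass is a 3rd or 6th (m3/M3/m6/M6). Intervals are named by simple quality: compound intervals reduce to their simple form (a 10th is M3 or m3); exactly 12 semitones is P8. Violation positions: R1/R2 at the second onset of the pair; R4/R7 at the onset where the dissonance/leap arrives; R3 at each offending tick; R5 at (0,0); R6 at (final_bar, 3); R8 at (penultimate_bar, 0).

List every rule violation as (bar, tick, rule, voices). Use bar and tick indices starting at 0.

(1, 1, R4, (0, 1))
(9, 0, R4, (0, 1))
(9, 1, R7, (1,))
(9, 3, R4, (0, 1))
(10, 0, R7, (0,))

bar 0: v0=G3 v1=G4 downbeat P8
bar 1: v0=B3 v1=G4 downbeat m6
bar 2: v0=G3 v1=B3 downbeat M3
bar 3: v0=F3 v1=A3 downbeat M3
bar 4: v0=E3 v1=C4 downbeat m6
bar 5: v0=C3 v1=E3 downbeat M3
bar 6: v0=B2 v1=B3 downbeat P8
bar 7: v0=A2 v1=C3 downbeat m3
bar 8: v0=G2 v1=G3 downbeat P8
bar 9: v0=B2 v1=C4 downbeat m2
bar 10: v0=A3 v1=F4 downbeat m6
bar 11: v0=G3 v1=G4 downbeat P8
  -> R4 @ bar 1 tick 1 v(0, 1): B3/F4 TT untreated
  -> R4 @ bar 9 tick 0 v(0, 1): B2/C4 m2 untreated
  -> R7 @ bar 9 tick 1 v(1,): C4->D3 leap 10st
  -> R4 @ bar 9 tick 3 v(0, 1): B2/F3 TT untreated
  -> R7 @ bar 10 tick 0 v(0,): B2->A3 leap 10st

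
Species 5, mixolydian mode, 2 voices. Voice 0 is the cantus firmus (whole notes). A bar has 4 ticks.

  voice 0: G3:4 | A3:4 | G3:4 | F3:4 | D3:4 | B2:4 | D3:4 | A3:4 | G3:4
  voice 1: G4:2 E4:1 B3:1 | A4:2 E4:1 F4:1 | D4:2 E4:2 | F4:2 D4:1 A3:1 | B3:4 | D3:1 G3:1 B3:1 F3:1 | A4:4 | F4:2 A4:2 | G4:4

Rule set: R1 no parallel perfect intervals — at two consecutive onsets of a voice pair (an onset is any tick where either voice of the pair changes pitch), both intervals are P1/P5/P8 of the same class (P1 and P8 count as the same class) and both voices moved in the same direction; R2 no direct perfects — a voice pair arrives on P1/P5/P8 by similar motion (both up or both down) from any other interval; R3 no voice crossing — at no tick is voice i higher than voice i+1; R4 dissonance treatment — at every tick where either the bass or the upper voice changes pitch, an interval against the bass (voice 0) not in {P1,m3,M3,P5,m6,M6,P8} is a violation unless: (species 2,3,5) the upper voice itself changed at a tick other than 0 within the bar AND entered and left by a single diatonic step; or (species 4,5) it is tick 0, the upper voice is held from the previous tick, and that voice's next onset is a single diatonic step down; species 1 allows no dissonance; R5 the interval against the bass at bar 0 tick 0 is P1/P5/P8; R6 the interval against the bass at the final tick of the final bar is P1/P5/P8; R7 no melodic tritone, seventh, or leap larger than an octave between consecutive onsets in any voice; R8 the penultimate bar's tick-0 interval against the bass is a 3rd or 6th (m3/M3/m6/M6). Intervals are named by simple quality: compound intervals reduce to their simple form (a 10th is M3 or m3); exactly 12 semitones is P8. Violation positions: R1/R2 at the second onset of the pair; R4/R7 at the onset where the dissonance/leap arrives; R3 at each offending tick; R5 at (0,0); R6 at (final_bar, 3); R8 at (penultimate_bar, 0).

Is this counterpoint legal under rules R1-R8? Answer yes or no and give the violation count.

bar 0: v0=G3 v1=G4 (P8)
bar 1: v0=A3 v1=A4 (P8)
bar 2: v0=G3 v1=D4 (P5)
bar 3: v0=F3 v1=F4 (P8)
bar 4: v0=D3 v1=B3 (M6)
bar 5: v0=B2 v1=D3 (m3)
bar 6: v0=D3 v1=A4 (P5)
bar 7: v0=A3 v1=F4 (m6)
bar 8: v0=G3 v1=G4 (P8)
  R2 @ bar1.0: G3/B3 M3 -> A3/A4 P8 similar
  R7 @ bar1.0: B3->A4 leap 10st
  R2 @ bar2.0: A3/F4 m6 -> G3/D4 P5 similar
  R4 @ bar5.3: B2/F3 TT untreated
  R7 @ bar5.3: B3->F3 leap 6st
  R2 @ bar6.0: B2/F3 TT -> D3/A4 P5 similar
  R7 @ bar6.0: F3->A4 leap 16st
  R1 @ bar8.0: A3/A4 P8 -> G3/G4 P8 similar

No (8 violations)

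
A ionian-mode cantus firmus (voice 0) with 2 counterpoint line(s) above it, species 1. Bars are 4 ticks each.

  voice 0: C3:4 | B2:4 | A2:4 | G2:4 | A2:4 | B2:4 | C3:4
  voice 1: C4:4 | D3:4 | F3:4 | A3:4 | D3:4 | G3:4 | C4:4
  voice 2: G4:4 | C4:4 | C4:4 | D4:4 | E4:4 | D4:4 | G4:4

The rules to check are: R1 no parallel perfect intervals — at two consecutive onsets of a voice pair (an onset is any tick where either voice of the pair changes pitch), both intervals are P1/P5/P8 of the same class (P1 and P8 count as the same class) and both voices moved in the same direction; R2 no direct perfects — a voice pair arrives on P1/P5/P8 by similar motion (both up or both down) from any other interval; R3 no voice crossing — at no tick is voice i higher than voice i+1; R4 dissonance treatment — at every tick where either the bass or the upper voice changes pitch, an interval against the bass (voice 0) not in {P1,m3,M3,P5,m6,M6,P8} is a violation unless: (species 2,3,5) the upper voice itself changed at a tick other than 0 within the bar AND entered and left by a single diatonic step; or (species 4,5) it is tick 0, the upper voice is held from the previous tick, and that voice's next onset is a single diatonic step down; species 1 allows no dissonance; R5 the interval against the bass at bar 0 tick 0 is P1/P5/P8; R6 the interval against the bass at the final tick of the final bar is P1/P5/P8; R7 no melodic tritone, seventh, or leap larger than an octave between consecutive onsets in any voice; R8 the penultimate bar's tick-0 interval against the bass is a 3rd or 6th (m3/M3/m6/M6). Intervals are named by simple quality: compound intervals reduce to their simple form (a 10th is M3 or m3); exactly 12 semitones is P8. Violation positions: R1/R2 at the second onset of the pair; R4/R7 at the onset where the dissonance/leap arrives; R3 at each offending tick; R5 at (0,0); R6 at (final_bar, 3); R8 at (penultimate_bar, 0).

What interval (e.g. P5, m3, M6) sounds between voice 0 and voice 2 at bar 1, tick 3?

m2

voice 0=B2 voice 2=C4 -> m2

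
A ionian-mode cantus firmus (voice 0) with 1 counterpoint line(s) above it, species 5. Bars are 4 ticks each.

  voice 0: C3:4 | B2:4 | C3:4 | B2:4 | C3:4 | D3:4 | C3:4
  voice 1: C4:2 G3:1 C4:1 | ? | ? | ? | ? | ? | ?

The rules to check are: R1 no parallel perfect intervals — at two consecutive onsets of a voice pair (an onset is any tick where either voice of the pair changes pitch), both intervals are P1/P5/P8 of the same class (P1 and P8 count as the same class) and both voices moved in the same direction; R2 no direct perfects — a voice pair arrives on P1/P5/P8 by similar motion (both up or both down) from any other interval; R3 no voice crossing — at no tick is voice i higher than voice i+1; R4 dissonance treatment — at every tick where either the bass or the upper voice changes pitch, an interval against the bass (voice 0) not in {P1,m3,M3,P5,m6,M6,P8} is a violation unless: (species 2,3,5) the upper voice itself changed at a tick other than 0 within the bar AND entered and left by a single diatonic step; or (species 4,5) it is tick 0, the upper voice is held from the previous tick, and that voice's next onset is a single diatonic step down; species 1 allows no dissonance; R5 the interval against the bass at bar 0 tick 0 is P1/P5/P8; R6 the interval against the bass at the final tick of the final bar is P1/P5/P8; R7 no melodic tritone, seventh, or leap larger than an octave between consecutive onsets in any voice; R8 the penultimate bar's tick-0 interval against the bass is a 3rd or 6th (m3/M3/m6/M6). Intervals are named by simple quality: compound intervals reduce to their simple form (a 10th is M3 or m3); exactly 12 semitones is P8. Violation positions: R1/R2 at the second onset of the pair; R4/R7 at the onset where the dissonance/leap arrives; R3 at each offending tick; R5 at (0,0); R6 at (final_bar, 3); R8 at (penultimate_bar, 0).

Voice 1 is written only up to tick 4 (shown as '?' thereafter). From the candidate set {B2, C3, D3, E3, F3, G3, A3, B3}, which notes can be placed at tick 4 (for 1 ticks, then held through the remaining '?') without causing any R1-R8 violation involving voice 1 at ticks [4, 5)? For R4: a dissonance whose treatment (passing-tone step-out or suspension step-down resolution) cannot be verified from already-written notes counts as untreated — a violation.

B2: violates R1,R7
C3: violates R4
D3: violates R7
E3: violates R4
F3: violates R4
G3: legal
A3: violates R4
B3: violates R1

{G3}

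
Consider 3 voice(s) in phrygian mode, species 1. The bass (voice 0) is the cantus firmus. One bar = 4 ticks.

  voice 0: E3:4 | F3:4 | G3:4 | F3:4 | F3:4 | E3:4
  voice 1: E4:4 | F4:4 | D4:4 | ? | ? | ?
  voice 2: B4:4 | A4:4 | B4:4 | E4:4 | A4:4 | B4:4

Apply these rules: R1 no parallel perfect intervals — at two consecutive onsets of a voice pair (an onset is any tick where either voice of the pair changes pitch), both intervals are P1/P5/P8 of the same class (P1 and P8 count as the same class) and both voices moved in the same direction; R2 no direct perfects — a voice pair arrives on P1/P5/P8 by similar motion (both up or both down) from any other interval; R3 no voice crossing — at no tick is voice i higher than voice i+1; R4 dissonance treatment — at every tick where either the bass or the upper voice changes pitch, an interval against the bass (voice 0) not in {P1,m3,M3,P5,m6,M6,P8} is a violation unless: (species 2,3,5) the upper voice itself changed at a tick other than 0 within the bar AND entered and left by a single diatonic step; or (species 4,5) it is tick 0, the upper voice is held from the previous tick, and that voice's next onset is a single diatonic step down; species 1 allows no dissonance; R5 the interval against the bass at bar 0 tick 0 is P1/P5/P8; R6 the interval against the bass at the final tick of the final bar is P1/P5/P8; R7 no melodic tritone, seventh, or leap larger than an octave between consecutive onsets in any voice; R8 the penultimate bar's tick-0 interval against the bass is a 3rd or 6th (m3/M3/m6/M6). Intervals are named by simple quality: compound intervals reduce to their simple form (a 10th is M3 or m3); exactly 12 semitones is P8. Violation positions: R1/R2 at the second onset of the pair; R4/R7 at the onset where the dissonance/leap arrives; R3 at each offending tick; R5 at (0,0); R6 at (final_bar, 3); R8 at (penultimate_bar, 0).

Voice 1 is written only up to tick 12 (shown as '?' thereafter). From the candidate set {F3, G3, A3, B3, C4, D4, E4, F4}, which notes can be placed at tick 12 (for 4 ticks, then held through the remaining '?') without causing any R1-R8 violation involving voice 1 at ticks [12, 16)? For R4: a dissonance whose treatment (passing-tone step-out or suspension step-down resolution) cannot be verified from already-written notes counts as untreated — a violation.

{D4}

F3: violates R2
G3: violates R4
A3: violates R2
B3: violates R4
C4: violates R1
D4: legal
E4: violates R4
F4: violates R3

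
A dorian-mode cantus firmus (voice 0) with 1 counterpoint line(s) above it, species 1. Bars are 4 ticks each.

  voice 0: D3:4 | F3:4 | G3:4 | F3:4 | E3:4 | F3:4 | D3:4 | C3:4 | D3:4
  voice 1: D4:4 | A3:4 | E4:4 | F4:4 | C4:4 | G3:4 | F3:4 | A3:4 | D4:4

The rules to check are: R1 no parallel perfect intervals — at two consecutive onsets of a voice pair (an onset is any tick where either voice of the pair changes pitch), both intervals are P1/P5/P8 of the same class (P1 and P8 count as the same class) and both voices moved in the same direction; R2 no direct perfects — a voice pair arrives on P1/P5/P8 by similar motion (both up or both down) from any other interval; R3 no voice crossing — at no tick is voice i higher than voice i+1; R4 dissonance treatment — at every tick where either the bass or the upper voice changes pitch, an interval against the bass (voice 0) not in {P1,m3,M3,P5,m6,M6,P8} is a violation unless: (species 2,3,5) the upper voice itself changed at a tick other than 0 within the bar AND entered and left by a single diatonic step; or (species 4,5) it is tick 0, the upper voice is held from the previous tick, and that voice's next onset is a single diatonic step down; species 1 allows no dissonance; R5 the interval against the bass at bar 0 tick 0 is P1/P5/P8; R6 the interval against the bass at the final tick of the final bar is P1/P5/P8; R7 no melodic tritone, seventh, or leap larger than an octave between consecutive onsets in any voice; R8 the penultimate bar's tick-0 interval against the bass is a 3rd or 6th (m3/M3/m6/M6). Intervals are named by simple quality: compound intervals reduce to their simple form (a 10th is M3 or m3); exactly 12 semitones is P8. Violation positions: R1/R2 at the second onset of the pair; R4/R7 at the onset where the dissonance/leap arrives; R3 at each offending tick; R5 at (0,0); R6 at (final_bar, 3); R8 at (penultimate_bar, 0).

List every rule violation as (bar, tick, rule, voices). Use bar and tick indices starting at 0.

bar 0: v0=D3 v1=D4 downbeat P8
bar 1: v0=F3 v1=A3 downbeat M3
bar 2: v0=G3 v1=E4 downbeat M6
bar 3: v0=F3 v1=F4 downbeat P8
bar 4: v0=E3 v1=C4 downbeat m6
bar 5: v0=F3 v1=G3 downbeat M2
bar 6: v0=D3 v1=F3 downbeat m3
bar 7: v0=C3 v1=A3 downbeat M6
bar 8: v0=D3 v1=D4 downbeat P8
  -> R4 @ bar 5 tick 0 v(0, 1): F3/G3 M2 untreated
  -> R2 @ bar 8 tick 0 v(0, 1): C3/A3 M6 -> D3/D4 P8 similar

(5, 0, R4, (0, 1))
(8, 0, R2, (0, 1))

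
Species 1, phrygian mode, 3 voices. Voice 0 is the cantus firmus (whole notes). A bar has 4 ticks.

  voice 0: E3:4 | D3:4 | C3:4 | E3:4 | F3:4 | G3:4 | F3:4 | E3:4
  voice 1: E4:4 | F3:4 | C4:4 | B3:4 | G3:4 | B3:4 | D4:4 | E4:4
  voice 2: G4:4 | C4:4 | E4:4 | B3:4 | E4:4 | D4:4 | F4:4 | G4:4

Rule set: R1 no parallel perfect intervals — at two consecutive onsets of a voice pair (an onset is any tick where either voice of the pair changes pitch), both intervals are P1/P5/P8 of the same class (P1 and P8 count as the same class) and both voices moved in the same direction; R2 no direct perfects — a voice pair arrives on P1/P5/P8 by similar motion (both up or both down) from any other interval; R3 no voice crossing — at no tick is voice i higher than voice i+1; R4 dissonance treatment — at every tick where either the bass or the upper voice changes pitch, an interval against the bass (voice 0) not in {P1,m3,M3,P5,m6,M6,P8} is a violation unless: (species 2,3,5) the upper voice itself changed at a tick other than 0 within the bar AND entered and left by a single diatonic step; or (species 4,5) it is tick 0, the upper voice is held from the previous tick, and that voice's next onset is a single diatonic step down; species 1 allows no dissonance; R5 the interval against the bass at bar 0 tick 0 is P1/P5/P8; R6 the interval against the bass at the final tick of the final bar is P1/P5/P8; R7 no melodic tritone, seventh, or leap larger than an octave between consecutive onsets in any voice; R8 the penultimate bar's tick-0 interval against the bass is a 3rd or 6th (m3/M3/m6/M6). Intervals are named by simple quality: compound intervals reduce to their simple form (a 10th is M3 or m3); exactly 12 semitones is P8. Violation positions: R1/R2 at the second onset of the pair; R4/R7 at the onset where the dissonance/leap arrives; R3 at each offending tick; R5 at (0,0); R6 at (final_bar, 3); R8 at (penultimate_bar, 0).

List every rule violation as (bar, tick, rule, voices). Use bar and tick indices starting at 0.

(0, 0, R5, (0, 2))
(1, 0, R2, (1, 2))
(1, 0, R4, (0, 2))
(1, 0, R7, (1,))
(3, 0, R2, (1, 2))
(4, 0, R4, (0, 1))
(4, 0, R4, (0, 2))
(6, 0, R8, (0, 2))
(7, 3, R6, (0, 2))

bar 0: v0=E3 v1=E4 v2=G4 downbeat m3
bar 1: v0=D3 v1=F3 v2=C4 downbeat m7
bar 2: v0=C3 v1=C4 v2=E4 downbeat M3
bar 3: v0=E3 v1=B3 v2=B3 downbeat P5
bar 4: v0=F3 v1=G3 v2=E4 downbeat M7
bar 5: v0=G3 v1=B3 v2=D4 downbeat P5
bar 6: v0=F3 v1=D4 v2=F4 downbeat P8
bar 7: v0=E3 v1=E4 v2=G4 downbeat m3
  -> R5 @ bar 0 tick 0 v(0, 2): opens on m3
  -> R2 @ bar 1 tick 0 v(1, 2): E4/G4 m3 -> F3/C4 P5 similar
  -> R4 @ bar 1 tick 0 v(0, 2): D3/C4 m7 untreated
  -> R7 @ bar 1 tick 0 v(1,): E4->F3 leap 11st
  -> R2 @ bar 3 tick 0 v(1, 2): C4/E4 M3 -> B3/B3 P1 similar
  -> R4 @ bar 4 tick 0 v(0, 1): F3/G3 M2 untreated
  -> R4 @ bar 4 tick 0 v(0, 2): F3/E4 M7 untreated
  -> R8 @ bar 6 tick 0 v(0, 2): penult P8 not 3rd/6th
  -> R6 @ bar 7 tick 3 v(0, 2): closes on m3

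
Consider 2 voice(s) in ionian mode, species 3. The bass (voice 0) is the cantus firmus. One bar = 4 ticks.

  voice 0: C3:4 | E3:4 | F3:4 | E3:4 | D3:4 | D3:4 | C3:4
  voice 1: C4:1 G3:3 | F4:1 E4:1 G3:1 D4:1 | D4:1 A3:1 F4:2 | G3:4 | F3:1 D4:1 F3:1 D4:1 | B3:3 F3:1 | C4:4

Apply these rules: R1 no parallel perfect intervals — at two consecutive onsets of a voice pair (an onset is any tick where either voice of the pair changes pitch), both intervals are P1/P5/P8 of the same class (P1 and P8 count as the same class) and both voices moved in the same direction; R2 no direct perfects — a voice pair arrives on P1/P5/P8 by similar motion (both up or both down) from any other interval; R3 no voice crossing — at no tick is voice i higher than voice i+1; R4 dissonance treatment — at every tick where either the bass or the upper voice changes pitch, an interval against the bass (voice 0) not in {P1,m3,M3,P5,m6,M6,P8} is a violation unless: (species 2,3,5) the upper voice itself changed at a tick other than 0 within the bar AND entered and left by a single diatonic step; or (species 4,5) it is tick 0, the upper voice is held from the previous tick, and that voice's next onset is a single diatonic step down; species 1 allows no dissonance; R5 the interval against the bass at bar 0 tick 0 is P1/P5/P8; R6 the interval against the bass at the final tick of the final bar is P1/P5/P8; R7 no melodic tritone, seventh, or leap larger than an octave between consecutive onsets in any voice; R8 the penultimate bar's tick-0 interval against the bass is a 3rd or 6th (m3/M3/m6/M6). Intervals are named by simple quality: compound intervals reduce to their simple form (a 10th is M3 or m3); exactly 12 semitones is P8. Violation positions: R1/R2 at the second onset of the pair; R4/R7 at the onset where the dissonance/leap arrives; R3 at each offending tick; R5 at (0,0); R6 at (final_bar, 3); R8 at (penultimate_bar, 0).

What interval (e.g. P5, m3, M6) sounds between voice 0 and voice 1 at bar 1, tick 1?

voice 0=E3 voice 1=E4 -> P8

P8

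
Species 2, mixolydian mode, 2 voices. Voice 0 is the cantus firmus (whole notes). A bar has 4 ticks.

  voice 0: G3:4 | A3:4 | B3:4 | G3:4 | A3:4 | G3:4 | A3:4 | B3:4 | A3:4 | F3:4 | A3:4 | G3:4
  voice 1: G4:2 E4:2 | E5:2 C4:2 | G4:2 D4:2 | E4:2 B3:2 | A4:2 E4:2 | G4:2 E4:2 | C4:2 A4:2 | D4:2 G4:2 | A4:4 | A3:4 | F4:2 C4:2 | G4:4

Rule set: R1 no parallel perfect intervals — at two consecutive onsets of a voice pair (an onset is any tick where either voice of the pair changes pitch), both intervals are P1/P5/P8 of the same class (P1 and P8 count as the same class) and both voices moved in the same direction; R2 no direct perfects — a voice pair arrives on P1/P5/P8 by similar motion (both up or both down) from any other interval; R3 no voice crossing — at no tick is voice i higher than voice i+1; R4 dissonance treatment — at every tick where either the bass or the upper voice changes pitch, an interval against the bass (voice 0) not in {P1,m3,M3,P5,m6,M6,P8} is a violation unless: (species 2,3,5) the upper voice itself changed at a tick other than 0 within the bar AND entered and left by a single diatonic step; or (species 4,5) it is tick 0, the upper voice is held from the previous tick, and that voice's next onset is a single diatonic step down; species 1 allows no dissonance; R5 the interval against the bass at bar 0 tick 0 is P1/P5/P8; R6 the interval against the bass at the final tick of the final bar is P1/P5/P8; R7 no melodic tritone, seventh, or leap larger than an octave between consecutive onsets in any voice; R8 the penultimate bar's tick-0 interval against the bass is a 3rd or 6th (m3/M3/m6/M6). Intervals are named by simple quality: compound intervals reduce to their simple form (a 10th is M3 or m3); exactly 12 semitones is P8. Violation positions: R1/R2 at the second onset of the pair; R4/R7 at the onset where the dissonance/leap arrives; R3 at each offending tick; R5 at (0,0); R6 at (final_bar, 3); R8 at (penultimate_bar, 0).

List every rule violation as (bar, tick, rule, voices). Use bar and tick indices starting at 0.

bar 0: v0=G3 v1=G4 downbeat P8
bar 1: v0=A3 v1=E5 downbeat P5
bar 2: v0=B3 v1=G4 downbeat m6
bar 3: v0=G3 v1=E4 downbeat M6
bar 4: v0=A3 v1=A4 downbeat P8
bar 5: v0=G3 v1=G4 downbeat P8
bar 6: v0=A3 v1=C4 downbeat m3
bar 7: v0=B3 v1=D4 downbeat m3
bar 8: v0=A3 v1=A4 downbeat P8
bar 9: v0=F3 v1=A3 downbeat M3
bar 10: v0=A3 v1=F4 downbeat m6
bar 11: v0=G3 v1=G4 downbeat P8
  -> R2 @ bar 1 tick 0 v(0, 1): G3/E4 M6 -> A3/E5 P5 similar
  -> R7 @ bar 1 tick 2 v(1,): E5->C4 leap 16st
  -> R2 @ bar 4 tick 0 v(0, 1): G3/B3 M3 -> A3/A4 P8 similar
  -> R7 @ bar 4 tick 0 v(1,): B3->A4 leap 10st

(1, 0, R2, (0, 1))
(1, 2, R7, (1,))
(4, 0, R2, (0, 1))
(4, 0, R7, (1,))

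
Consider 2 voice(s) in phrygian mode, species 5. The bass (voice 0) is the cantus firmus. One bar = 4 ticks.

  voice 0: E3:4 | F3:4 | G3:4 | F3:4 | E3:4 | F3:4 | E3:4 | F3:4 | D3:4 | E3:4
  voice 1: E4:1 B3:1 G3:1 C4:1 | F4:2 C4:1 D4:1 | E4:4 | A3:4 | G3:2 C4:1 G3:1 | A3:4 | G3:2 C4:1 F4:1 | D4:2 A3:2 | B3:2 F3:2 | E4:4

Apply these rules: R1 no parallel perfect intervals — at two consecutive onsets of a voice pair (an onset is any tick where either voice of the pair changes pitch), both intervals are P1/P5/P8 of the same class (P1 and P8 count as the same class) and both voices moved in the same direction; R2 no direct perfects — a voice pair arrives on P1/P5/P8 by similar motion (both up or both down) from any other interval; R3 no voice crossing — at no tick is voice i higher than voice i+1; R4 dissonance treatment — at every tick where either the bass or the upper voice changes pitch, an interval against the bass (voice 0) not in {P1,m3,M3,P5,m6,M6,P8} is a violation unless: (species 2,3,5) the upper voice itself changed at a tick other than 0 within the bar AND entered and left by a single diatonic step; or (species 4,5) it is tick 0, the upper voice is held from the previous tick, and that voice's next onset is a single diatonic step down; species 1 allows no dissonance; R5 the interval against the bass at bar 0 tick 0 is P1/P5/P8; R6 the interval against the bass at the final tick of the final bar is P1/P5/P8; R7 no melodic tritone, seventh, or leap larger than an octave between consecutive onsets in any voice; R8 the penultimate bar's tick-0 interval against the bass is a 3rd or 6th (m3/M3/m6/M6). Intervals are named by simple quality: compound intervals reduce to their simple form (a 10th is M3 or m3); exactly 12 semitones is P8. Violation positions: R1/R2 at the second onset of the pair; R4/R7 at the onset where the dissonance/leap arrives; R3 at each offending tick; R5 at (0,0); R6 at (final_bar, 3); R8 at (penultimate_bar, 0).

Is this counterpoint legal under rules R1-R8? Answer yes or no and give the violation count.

bar 0: v0=E3 v1=E4 (P8)
bar 1: v0=F3 v1=F4 (P8)
bar 2: v0=G3 v1=E4 (M6)
bar 3: v0=F3 v1=A3 (M3)
bar 4: v0=E3 v1=G3 (m3)
bar 5: v0=F3 v1=A3 (M3)
bar 6: v0=E3 v1=G3 (m3)
bar 7: v0=F3 v1=D4 (M6)
bar 8: v0=D3 v1=B3 (M6)
bar 9: v0=E3 v1=E4 (P8)
  R2 @ bar1.0: E3/C4 m6 -> F3/F4 P8 similar
  R4 @ bar6.3: E3/F4 m2 untreated
  R7 @ bar8.2: B3->F3 leap 6st
  R2 @ bar9.0: D3/F3 m3 -> E3/E4 P8 similar
  R7 @ bar9.0: F3->E4 leap 11st

No (5 violations)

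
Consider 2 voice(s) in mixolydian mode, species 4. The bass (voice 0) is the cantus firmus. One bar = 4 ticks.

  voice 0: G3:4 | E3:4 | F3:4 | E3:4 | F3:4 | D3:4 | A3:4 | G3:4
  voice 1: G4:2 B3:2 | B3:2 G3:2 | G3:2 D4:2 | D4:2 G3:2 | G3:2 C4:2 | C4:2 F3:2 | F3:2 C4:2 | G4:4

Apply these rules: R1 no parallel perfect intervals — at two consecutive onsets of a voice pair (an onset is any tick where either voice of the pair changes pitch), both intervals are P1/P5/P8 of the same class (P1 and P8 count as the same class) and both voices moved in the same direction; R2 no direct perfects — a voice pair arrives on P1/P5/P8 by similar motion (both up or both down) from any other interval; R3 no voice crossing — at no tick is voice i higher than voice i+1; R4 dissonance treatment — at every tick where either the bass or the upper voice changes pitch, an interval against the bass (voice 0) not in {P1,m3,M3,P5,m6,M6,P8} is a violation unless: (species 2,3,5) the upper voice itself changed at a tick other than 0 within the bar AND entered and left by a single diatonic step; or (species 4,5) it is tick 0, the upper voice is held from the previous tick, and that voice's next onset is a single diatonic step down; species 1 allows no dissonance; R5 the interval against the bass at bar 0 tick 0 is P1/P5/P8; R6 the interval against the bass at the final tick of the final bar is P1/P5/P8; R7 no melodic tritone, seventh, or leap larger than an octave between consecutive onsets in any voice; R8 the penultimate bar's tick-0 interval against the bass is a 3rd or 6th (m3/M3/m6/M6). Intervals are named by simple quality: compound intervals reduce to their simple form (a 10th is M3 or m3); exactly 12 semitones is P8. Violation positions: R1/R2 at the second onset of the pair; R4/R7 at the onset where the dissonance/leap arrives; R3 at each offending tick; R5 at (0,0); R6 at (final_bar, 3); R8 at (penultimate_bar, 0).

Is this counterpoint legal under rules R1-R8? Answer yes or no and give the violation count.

bar 0: v0=G3 v1=G4 (P8)
bar 1: v0=E3 v1=B3 (P5)
bar 2: v0=F3 v1=G3 (M2)
bar 3: v0=E3 v1=D4 (m7)
bar 4: v0=F3 v1=G3 (M2)
bar 5: v0=D3 v1=C4 (m7)
bar 6: v0=A3 v1=F3 (M3)
bar 7: v0=G3 v1=G4 (P8)
  R4 @ bar2.0: F3/G3 M2 untreated
  R4 @ bar3.0: E3/D4 m7 untreated
  R4 @ bar4.0: F3/G3 M2 untreated
  R4 @ bar5.0: D3/C4 m7 untreated
  R3 @ bar6.0: A3 above F3
  R3 @ bar6.1: A3 above F3

No (6 violations)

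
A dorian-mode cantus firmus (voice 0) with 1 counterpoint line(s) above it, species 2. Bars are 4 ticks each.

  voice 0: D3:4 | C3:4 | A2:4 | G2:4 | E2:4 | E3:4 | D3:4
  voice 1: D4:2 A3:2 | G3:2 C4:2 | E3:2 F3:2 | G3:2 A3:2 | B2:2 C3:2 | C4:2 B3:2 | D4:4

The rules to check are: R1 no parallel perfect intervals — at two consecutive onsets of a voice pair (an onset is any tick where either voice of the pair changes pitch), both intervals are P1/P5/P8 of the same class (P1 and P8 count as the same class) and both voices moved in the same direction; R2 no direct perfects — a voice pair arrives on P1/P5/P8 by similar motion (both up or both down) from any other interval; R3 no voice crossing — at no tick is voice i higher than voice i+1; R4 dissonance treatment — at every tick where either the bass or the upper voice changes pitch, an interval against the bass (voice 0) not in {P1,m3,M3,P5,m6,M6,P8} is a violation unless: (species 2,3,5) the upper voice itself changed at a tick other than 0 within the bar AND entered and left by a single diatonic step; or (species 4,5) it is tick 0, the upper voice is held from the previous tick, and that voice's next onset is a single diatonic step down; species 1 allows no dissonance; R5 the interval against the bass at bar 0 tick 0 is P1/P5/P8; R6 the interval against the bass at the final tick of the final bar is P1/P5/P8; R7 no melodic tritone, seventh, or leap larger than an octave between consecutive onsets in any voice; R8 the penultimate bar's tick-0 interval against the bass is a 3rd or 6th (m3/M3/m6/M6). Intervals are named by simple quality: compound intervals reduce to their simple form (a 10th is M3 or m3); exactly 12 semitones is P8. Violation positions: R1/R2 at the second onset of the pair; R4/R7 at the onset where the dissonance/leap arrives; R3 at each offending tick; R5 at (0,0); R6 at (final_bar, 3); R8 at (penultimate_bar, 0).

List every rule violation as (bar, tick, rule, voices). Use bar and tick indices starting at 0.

bar 0: v0=D3 v1=D4 downbeat P8
bar 1: v0=C3 v1=G3 downbeat P5
bar 2: v0=A2 v1=E3 downbeat P5
bar 3: v0=G2 v1=G3 downbeat P8
bar 4: v0=E2 v1=B2 downbeat P5
bar 5: v0=E3 v1=C4 downbeat m6
bar 6: v0=D3 v1=D4 downbeat P8
  -> R1 @ bar 1 tick 0 v(0, 1): D3/A3 P5 -> C3/G3 P5 similar
  -> R2 @ bar 2 tick 0 v(0, 1): C3/C4 P8 -> A2/E3 P5 similar
  -> R4 @ bar 3 tick 2 v(0, 1): G2/A3 M2 untreated
  -> R2 @ bar 4 tick 0 v(0, 1): G2/A3 M2 -> E2/B2 P5 similar
  -> R7 @ bar 4 tick 0 v(1,): A3->B2 leap 10st

(1, 0, R1, (0, 1))
(2, 0, R2, (0, 1))
(3, 2, R4, (0, 1))
(4, 0, R2, (0, 1))
(4, 0, R7, (1,))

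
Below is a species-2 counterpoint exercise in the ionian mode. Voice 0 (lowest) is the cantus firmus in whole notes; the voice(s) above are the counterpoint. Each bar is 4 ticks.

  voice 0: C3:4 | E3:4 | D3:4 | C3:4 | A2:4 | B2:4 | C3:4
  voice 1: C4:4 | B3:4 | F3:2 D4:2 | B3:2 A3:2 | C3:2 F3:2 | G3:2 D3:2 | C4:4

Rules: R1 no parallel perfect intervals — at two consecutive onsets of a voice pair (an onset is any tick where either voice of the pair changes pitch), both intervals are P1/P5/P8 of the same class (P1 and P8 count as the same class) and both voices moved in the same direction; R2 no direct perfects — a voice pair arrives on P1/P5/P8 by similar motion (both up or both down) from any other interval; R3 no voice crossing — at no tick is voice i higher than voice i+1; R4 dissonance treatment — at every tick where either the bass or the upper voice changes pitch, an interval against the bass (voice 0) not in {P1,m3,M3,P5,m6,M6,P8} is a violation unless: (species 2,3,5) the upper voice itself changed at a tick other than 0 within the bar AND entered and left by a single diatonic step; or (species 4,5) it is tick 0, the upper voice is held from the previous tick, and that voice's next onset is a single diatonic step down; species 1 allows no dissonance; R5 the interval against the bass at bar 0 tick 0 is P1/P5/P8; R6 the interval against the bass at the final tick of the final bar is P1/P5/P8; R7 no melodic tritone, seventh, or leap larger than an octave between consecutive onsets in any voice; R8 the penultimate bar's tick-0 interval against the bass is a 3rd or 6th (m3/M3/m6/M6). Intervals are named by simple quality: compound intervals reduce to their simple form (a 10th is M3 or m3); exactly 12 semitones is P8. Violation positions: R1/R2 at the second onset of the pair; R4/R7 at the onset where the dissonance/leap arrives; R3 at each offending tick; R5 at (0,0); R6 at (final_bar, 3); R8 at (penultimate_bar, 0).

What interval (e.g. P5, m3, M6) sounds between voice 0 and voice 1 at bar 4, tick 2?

voice 0=A2 voice 1=F3 -> m6

m6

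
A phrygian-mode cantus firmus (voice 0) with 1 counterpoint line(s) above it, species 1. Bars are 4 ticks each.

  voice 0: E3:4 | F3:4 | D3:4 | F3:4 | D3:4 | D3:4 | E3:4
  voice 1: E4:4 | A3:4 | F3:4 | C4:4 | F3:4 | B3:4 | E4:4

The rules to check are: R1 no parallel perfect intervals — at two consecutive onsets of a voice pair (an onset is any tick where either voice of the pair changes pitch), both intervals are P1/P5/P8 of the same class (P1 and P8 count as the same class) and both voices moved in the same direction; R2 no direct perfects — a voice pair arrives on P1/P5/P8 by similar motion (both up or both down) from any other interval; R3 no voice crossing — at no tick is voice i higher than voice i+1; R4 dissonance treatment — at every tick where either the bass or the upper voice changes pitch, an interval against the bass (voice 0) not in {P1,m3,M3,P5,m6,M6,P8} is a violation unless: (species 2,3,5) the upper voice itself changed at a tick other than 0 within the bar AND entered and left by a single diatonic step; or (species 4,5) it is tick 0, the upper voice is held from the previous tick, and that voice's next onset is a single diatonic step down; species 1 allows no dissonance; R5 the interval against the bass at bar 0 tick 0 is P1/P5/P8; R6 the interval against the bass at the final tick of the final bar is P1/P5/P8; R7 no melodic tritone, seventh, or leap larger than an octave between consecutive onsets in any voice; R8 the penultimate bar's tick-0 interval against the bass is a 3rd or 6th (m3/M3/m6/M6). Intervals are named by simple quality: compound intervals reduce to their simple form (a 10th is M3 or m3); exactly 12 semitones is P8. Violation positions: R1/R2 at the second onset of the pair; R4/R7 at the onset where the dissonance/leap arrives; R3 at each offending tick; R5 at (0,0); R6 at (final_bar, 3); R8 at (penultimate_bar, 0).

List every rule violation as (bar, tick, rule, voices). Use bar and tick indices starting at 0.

bar 0: v0=E3 v1=E4 downbeat P8
bar 1: v0=F3 v1=A3 downbeat M3
bar 2: v0=D3 v1=F3 downbeat m3
bar 3: v0=F3 v1=C4 downbeat P5
bar 4: v0=D3 v1=F3 downbeat m3
bar 5: v0=D3 v1=B3 downbeat M6
bar 6: v0=E3 v1=E4 downbeat P8
  -> R2 @ bar 3 tick 0 v(0, 1): D3/F3 m3 -> F3/C4 P5 similar
  -> R7 @ bar 5 tick 0 v(1,): F3->B3 leap 6st
  -> R2 @ bar 6 tick 0 v(0, 1): D3/B3 M6 -> E3/E4 P8 similar

(3, 0, R2, (0, 1))
(5, 0, R7, (1,))
(6, 0, R2, (0, 1))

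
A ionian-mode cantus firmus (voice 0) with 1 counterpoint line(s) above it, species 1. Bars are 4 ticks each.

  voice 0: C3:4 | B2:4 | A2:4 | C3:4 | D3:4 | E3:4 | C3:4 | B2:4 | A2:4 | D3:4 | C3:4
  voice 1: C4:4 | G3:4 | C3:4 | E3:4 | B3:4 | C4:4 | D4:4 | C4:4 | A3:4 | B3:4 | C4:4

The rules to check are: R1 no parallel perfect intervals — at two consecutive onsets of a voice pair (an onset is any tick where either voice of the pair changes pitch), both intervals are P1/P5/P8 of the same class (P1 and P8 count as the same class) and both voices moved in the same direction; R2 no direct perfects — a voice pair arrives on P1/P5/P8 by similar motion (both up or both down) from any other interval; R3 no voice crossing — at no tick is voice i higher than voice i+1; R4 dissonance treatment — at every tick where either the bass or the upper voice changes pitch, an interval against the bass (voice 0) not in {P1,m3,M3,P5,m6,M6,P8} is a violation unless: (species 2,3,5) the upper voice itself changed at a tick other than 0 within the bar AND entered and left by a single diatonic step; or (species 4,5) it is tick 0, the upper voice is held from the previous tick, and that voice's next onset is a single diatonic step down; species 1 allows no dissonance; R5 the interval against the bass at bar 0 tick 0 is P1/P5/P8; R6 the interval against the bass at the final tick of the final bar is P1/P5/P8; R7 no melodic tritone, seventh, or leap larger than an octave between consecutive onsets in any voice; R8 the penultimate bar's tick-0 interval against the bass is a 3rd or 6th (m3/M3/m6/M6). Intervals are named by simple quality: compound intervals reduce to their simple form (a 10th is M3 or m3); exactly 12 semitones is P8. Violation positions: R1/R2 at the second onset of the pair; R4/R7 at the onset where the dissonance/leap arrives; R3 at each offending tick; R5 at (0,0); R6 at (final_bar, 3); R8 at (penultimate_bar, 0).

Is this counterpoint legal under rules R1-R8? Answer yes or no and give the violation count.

No (3 violations)

bar 0: v0=C3 v1=C4 (P8)
bar 1: v0=B2 v1=G3 (m6)
bar 2: v0=A2 v1=C3 (m3)
bar 3: v0=C3 v1=E3 (M3)
bar 4: v0=D3 v1=B3 (M6)
bar 5: v0=E3 v1=C4 (m6)
bar 6: v0=C3 v1=D4 (M2)
bar 7: v0=B2 v1=C4 (m2)
bar 8: v0=A2 v1=A3 (P8)
bar 9: v0=D3 v1=B3 (M6)
bar 10: v0=C3 v1=C4 (P8)
  R4 @ bar6.0: C3/D4 M2 untreated
  R4 @ bar7.0: B2/C4 m2 untreated
  R2 @ bar8.0: B2/C4 m2 -> A2/A3 P8 similar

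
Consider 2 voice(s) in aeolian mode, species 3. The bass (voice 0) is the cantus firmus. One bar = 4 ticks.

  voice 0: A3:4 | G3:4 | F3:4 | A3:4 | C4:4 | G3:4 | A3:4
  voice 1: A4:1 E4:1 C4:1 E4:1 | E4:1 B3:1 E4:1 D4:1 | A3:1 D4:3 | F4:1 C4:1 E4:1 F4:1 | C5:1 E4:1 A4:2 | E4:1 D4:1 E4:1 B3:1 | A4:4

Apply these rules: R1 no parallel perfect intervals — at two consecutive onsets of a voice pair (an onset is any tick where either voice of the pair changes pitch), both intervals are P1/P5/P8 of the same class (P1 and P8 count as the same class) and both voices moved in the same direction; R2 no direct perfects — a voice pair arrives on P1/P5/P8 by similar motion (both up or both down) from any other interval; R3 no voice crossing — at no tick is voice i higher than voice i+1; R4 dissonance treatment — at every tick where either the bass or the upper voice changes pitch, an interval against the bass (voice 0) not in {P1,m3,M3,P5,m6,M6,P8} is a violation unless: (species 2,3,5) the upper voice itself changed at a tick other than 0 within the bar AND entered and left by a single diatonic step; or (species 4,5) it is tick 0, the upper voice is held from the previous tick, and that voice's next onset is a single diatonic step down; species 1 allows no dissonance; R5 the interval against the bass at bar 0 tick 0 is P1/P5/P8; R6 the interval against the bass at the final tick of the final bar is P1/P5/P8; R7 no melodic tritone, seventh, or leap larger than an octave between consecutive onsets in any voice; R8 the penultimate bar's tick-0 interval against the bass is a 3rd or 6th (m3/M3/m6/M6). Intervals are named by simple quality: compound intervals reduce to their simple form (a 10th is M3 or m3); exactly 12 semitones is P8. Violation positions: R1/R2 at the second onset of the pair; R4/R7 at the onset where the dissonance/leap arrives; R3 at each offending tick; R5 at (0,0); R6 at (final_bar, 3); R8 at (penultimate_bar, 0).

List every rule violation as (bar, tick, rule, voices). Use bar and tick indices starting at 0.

(4, 0, R2, (0, 1))
(6, 0, R2, (0, 1))
(6, 0, R7, (1,))

bar 0: v0=A3 v1=A4 downbeat P8
bar 1: v0=G3 v1=E4 downbeat M6
bar 2: v0=F3 v1=A3 downbeat M3
bar 3: v0=A3 v1=F4 downbeat m6
bar 4: v0=C4 v1=C5 downbeat P8
bar 5: v0=G3 v1=E4 downbeat M6
bar 6: v0=A3 v1=A4 downbeat P8
  -> R2 @ bar 4 tick 0 v(0, 1): A3/F4 m6 -> C4/C5 P8 similar
  -> R2 @ bar 6 tick 0 v(0, 1): G3/B3 M3 -> A3/A4 P8 similar
  -> R7 @ bar 6 tick 0 v(1,): B3->A4 leap 10st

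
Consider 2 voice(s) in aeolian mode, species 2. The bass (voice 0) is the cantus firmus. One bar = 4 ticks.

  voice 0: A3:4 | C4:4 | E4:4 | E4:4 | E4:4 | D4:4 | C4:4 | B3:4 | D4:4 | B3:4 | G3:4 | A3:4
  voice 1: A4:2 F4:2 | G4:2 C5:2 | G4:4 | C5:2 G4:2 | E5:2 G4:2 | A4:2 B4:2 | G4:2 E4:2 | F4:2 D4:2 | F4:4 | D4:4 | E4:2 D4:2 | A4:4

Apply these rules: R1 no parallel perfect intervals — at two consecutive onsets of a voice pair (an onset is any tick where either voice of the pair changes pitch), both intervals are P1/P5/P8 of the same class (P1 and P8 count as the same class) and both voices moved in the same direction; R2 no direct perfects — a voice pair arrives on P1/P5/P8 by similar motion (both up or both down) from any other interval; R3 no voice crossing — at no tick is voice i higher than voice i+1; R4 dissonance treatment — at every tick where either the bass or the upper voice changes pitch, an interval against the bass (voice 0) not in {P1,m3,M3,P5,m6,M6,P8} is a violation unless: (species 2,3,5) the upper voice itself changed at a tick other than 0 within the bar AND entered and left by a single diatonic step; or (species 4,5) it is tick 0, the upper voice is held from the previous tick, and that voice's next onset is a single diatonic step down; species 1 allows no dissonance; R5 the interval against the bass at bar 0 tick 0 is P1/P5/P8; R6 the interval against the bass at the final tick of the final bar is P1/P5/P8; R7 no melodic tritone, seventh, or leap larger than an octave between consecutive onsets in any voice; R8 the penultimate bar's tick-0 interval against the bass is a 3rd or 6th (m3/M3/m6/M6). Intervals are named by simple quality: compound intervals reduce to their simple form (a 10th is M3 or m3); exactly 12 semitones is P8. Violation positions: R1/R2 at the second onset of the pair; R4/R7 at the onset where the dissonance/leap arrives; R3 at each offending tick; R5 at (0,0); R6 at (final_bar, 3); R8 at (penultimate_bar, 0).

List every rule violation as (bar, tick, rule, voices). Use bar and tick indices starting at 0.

bar 0: v0=A3 v1=A4 downbeat P8
bar 1: v0=C4 v1=G4 downbeat P5
bar 2: v0=E4 v1=G4 downbeat m3
bar 3: v0=E4 v1=C5 downbeat m6
bar 4: v0=E4 v1=E5 downbeat P8
bar 5: v0=D4 v1=A4 downbeat P5
bar 6: v0=C4 v1=G4 downbeat P5
bar 7: v0=B3 v1=F4 downbeat TT
bar 8: v0=D4 v1=F4 downbeat m3
bar 9: v0=B3 v1=D4 downbeat m3
bar 10: v0=G3 v1=E4 downbeat M6
bar 11: v0=A3 v1=A4 downbeat P8
  -> R2 @ bar 1 tick 0 v(0, 1): A3/F4 m6 -> C4/G4 P5 similar
  -> R2 @ bar 6 tick 0 v(0, 1): D4/B4 M6 -> C4/G4 P5 similar
  -> R4 @ bar 7 tick 0 v(0, 1): B3/F4 TT untreated
  -> R2 @ bar 11 tick 0 v(0, 1): G3/D4 P5 -> A3/A4 P8 similar

(1, 0, R2, (0, 1))
(6, 0, R2, (0, 1))
(7, 0, R4, (0, 1))
(11, 0, R2, (0, 1))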